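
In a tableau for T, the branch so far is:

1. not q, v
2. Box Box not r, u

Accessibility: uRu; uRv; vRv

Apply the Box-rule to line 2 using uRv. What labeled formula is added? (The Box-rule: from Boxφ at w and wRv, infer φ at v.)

Box not r, v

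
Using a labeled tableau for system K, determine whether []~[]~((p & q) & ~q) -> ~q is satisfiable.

1. []~[]~((p & q) & ~q) -> ~q, w0
2. ~q, w0

Yes, satisfiable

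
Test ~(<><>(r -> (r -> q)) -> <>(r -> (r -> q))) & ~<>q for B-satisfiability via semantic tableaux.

1. ~(<><>(r -> (r -> q)) -> <>(r -> (r -> q))) & ~<>q, w0
2. ~(<><>(r -> (r -> q)) -> <>(r -> (r -> q))), w0
3. ~<>q, w0
4. <><>(r -> (r -> q)), w0
5. ~<>(r -> (r -> q)), w0
6. ~q, w0
7. ~(r -> (r -> q)), w0
8. r, w0
9. ~(r -> q), w0
10. <>(r -> (r -> q)), w1
11. ~q, w1
12. ~(r -> (r -> q)), w1
13. r, w1
14. ~(r -> q), w1
15. r -> (r -> q), w2
16. r -> q, w2
17. q, w2
Accessibility: w0Rw0, w0Rw1, w1Rw0, w1Rw1, w1Rw2, w2Rw1, w2Rw2

Satisfiable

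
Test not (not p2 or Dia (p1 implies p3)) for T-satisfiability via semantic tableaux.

1. not (not p2 or Dia (p1 implies p3)), u
2. p2, u
3. not Dia (p1 implies p3), u
4. not (p1 implies p3), u
5. p1, u
6. not p3, u
Accessibility: uRu

Yes, satisfiable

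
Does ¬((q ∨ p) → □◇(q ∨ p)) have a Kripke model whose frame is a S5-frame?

Unsatisfiable (every branch closes)

1. ¬((q ∨ p) → □◇(q ∨ p)), 0
2. q ∨ p, 0   [¬→-rule on 1]
3. ¬□◇(q ∨ p), 0   [¬→-rule on 1]
4. p, 0   [∨-rule on 2 (branches; this branch)]
5. ¬◇(q ∨ p), 1   [¬□-rule on 3: fresh world 1, 0R1]
6. ¬(q ∨ p), 0   [¬◇-rule on 5 via 1R0]
7. ¬q, 0   [¬∨-rule on 6]
8. ¬p, 0   [¬∨-rule on 6]
Accessibility: 0R0, 0R1, 1R0, 1R1
Branch closes: p and ¬p both at 0.
Every branch closes; the branch above is one of them.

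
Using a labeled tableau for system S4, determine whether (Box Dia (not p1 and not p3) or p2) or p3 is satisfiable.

1. (Box Dia (not p1 and not p3) or p2) or p3, 0
2. p3, 0
Accessibility: 0R0

Satisfiable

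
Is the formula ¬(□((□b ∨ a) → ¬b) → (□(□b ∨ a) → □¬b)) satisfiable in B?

Unsatisfiable (every branch closes)

1. ¬(□((□b ∨ a) → ¬b) → (□(□b ∨ a) → □¬b)), 0
2. □((□b ∨ a) → ¬b), 0
3. ¬(□(□b ∨ a) → □¬b), 0
4. □(□b ∨ a), 0
5. ¬□¬b, 0
6. (□b ∨ a) → ¬b, 0
7. □b ∨ a, 0
8. ¬(□b ∨ a), 0
9. ¬□b, 0
10. ¬a, 0
11. □b, 0
12. b, 0
13. b, 1
14. (□b ∨ a) → ¬b, 1
15. □b ∨ a, 1
16. ¬(□b ∨ a), 1
17. ¬□b, 1
18. ¬a, 1
19. □b, 1
20. ¬b, 2
21. (□b ∨ a) → ¬b, 2
22. □b ∨ a, 2
23. b, 2
Accessibility: 0R0, 0R1, 0R2, 1R0, 1R1, 2R0, 2R2
Branch closes: b and ¬b both at 2.
All branches of the tableau close; one closing branch shown above.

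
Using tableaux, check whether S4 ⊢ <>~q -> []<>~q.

Tableau for the negation ~(<>~q -> []<>~q):
1. ~(<>~q -> []<>~q), u
2. <>~q, u   [~->-rule on 1]
3. ~[]<>~q, u   [~->-rule on 1]
4. ~q, v   [<>-rule on 2: fresh world v, uRv]
5. ~<>~q, w   [~[]-rule on 3: fresh world w, uRw]
6. q, w   [~<>-rule on 5 via wRw]
Accessibility: uRu, uRv, uRw, vRv, wRw
The negation has an open branch (countermodel exists).

Not valid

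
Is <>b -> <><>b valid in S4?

Yes, valid

Tableau for the negation ~(<>b -> <><>b):
1. ~(<>b -> <><>b), 0
2. <>b, 0   [~->-rule on 1]
3. ~<><>b, 0   [~->-rule on 1]
4. ~<>b, 0   [~<>-rule on 3 via 0R0]
5. ~b, 0   [~<>-rule on 4 via 0R0]
6. b, 1   [<>-rule on 2: fresh world 1, 0R1]
7. ~<>b, 1   [~<>-rule on 3 via 0R1]
8. ~b, 1   [~<>-rule on 4 via 0R1]
Accessibility: 0R0, 0R1, 1R1
Branch closes: b and ~b both at 1.
All branches of the negation close; one closing branch shown above.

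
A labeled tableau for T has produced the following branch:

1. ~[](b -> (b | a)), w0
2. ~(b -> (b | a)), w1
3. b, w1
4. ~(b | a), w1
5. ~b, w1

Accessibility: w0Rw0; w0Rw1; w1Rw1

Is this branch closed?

Yes, closed

Both b and ~b appear at w1.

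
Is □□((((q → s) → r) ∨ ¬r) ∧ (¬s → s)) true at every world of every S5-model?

Not valid

Tableau for the negation ¬□□((((q → s) → r) ∨ ¬r) ∧ (¬s → s)):
1. ¬□□((((q → s) → r) ∨ ¬r) ∧ (¬s → s)), u
2. ¬□((((q → s) → r) ∨ ¬r) ∧ (¬s → s)), v
3. ¬((((q → s) → r) ∨ ¬r) ∧ (¬s → s)), w
4. ¬(¬s → s), w
5. ¬s, w
Accessibility: uRu, uRv, uRw, vRu, vRv, vRw, wRu, wRv, wRw
The negation has an open branch (countermodel exists).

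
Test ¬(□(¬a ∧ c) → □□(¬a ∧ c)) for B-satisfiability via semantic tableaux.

Satisfiable

1. ¬(□(¬a ∧ c) → □□(¬a ∧ c)), 0
2. □(¬a ∧ c), 0
3. ¬□□(¬a ∧ c), 0
4. ¬a ∧ c, 0
5. ¬a, 0
6. c, 0
7. ¬□(¬a ∧ c), 1
8. ¬a ∧ c, 1
9. ¬a, 1
10. c, 1
11. ¬(¬a ∧ c), 2
12. ¬c, 2
Accessibility: 0R0, 0R1, 1R0, 1R1, 1R2, 2R1, 2R2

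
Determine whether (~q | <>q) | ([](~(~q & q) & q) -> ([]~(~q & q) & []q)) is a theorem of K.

Tableau for the negation ~((~q | <>q) | ([](~(~q & q) & q) -> ([]~(~q & q) & []q))):
1. ~((~q | <>q) | ([](~(~q & q) & q) -> ([]~(~q & q) & []q))), w0
2. ~(~q | <>q), w0
3. ~([](~(~q & q) & q) -> ([]~(~q & q) & []q)), w0
4. q, w0
5. ~<>q, w0
6. [](~(~q & q) & q), w0
7. ~([]~(~q & q) & []q), w0
8. ~[]q, w0
9. ~q, w1
10. ~(~q & q) & q, w1
11. ~(~q & q), w1
12. q, w1
Accessibility: w0Rw1
Branch closes: q and ~q both at w1.
All branches of the negation close; one closing branch shown above.

Valid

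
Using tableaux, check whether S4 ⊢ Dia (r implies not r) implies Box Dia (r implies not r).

Tableau for the negation not (Dia (r implies not r) implies Box Dia (r implies not r)):
1. not (Dia (r implies not r) implies Box Dia (r implies not r)), w0
2. Dia (r implies not r), w0   [neg-implies-rule on 1]
3. not Box Dia (r implies not r), w0   [neg-implies-rule on 1]
4. r implies not r, w1   [Dia-rule on 2: fresh world w1, w0Rw1]
5. not r, w1   [implies-rule on 4 (branches; this branch)]
6. not Dia (r implies not r), w2   [neg-Box-rule on 3: fresh world w2, w0Rw2]
7. not (r implies not r), w2   [neg-Dia-rule on 6 via w2Rw2]
8. r, w2   [neg-implies-rule on 7]
Accessibility: w0Rw0, w0Rw1, w0Rw2, w1Rw1, w2Rw2
The negation has an open branch (countermodel exists).

Invalid (countermodel exists)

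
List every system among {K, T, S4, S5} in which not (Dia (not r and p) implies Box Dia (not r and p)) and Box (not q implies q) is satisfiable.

K, T, S4

S4-tableau for the formula:
1. not (Dia (not r and p) implies Box Dia (not r and p)) and Box (not q implies q), u
2. not (Dia (not r and p) implies Box Dia (not r and p)), u
3. Box (not q implies q), u
4. Dia (not r and p), u
5. not Box Dia (not r and p), u
6. not q implies q, u
7. q, u
8. not r and p, v
9. not r, v
10. p, v
11. not q implies q, v
12. q, v
13. not Dia (not r and p), w
14. not q implies q, w
15. not (not r and p), w
16. q, w
17. not p, w
Accessibility: uRu, uRv, uRw, vRv, wRw
Complete open branch: satisfiable in S4, hence also in K, T (this S4-model is also a K-model and a T-model).
S5-tableau for the formula:
1. not (Dia (not r and p) implies Box Dia (not r and p)) and Box (not q implies q), u
2. not (Dia (not r and p) implies Box Dia (not r and p)), u
3. Box (not q implies q), u
4. Dia (not r and p), u
5. not Box Dia (not r and p), u
6. not q implies q, u
7. q, u
8. not r and p, v
9. not r, v
10. p, v
11. not q implies q, v
12. q, v
13. not Dia (not r and p), w
14. not q implies q, w
15. not (not r and p), u
16. not (not r and p), v
17. not (not r and p), w
18. q, w
19. not p, u
20. not p, v
Accessibility: uRu, uRv, uRw, vRu, vRv, vRw, wRu, wRv, wRw
Branch closes: p and not p both at v.
Every branch closes (one shown): unsatisfiable in S5.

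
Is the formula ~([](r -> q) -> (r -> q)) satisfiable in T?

No, unsatisfiable

1. ~([](r -> q) -> (r -> q)), u
2. [](r -> q), u   [~->-rule on 1]
3. ~(r -> q), u   [~->-rule on 1]
4. r, u   [~->-rule on 3]
5. ~q, u   [~->-rule on 3]
6. r -> q, u   [[]-rule on 2 via uRu]
7. q, u   [->-rule on 6 (branches; this branch)]
Accessibility: uRu
Branch closes: q and ~q both at u.
(One branch shown.) All branches close.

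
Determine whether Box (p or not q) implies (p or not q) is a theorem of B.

Valid

Tableau for the negation not (Box (p or not q) implies (p or not q)):
1. not (Box (p or not q) implies (p or not q)), w0
2. Box (p or not q), w0   [neg-implies-rule on 1]
3. not (p or not q), w0   [neg-implies-rule on 1]
4. not p, w0   [neg-or-rule on 3]
5. q, w0   [neg-or-rule on 3]
6. p or not q, w0   [Box-rule on 2 via w0Rw0]
7. not q, w0   [or-rule on 6 (branches; this branch)]
Accessibility: w0Rw0
Branch closes: q and not q both at w0.
Every branch of the negation's tableau closes; the branch above is one of them.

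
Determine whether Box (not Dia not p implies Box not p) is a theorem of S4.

Invalid (countermodel exists)

Tableau for the negation not Box (not Dia not p implies Box not p):
1. not Box (not Dia not p implies Box not p), u
2. not (not Dia not p implies Box not p), v
3. not Dia not p, v
4. not Box not p, v
5. p, v
6. p, w
Accessibility: uRu, uRv, uRw, vRv, vRw, wRw
The negation has an open branch (countermodel exists).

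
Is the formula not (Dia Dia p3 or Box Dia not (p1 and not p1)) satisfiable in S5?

1. not (Dia Dia p3 or Box Dia not (p1 and not p1)), w0
2. not Dia Dia p3, w0
3. not Box Dia not (p1 and not p1), w0
4. not Dia p3, w0
5. not p3, w0
6. not Dia not (p1 and not p1), w1
7. not Dia p3, w1
8. not p3, w1
9. p1 and not p1, w0
10. p1, w0
11. not p1, w0
Accessibility: w0Rw0, w0Rw1, w1Rw0, w1Rw1
Branch closes: p1 and not p1 both at w0.
(One branch shown.) All branches close.

No, unsatisfiable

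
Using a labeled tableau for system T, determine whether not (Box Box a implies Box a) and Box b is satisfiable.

Unsatisfiable (every branch closes)

1. not (Box Box a implies Box a) and Box b, 0
2. not (Box Box a implies Box a), 0   [and-rule on 1]
3. Box b, 0   [and-rule on 1]
4. Box Box a, 0   [neg-implies-rule on 2]
5. not Box a, 0   [neg-implies-rule on 2]
6. b, 0   [Box-rule on 3 via 0R0]
7. Box a, 0   [Box-rule on 4 via 0R0]
8. a, 0   [Box-rule on 7 via 0R0]
9. not a, 1   [neg-Box-rule on 5: fresh world 1, 0R1]
10. b, 1   [Box-rule on 3 via 0R1]
11. Box a, 1   [Box-rule on 4 via 0R1]
12. a, 1   [Box-rule on 7 via 0R1]
Accessibility: 0R0, 0R1, 1R1
Branch closes: a and not a both at 1.
Every branch closes; the branch above is one of them.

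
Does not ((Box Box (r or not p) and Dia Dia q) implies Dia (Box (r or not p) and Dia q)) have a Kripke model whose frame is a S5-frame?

1. not ((Box Box (r or not p) and Dia Dia q) implies Dia (Box (r or not p) and Dia q)), u
2. Box Box (r or not p) and Dia Dia q, u
3. not Dia (Box (r or not p) and Dia q), u
4. Box Box (r or not p), u
5. Dia Dia q, u
6. not (Box (r or not p) and Dia q), u
7. Box (r or not p), u
8. r or not p, u
9. not Box (r or not p), u
10. not p, u
11. Dia q, v
12. not (Box (r or not p) and Dia q), v
13. Box (r or not p), v
14. r or not p, v
15. not Dia q, v
16. not q, u
17. not q, v
18. not p, v
19. not (r or not p), w
20. not r, w
21. p, w
22. not (Box (r or not p) and Dia q), w
23. Box (r or not p), w
24. r or not p, w
25. not q, w
26. not Dia q, w
27. not p, w
Accessibility: uRu, uRv, uRw, vRu, vRv, vRw, wRu, wRv, wRw
Branch closes: p and not p both at w.
Every branch closes; the branch above is one of them.

No, unsatisfiable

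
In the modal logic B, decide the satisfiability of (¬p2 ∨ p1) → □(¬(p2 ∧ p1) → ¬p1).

1. (¬p2 ∨ p1) → □(¬(p2 ∧ p1) → ¬p1), w0
2. □(¬(p2 ∧ p1) → ¬p1), w0   [→-rule on 1 (branches; this branch)]
3. ¬(p2 ∧ p1) → ¬p1, w0   [□-rule on 2 via w0Rw0]
4. ¬p1, w0   [→-rule on 3 (branches; this branch)]
Accessibility: w0Rw0

Satisfiable (open branch found)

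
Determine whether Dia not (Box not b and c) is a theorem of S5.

Tableau for the negation not Dia not (Box not b and c):
1. not Dia not (Box not b and c), w0
2. Box not b and c, w0   [neg-Dia-rule on 1 via w0Rw0]
3. Box not b, w0   [and-rule on 2]
4. c, w0   [and-rule on 2]
5. not b, w0   [Box-rule on 3 via w0Rw0]
Accessibility: w0Rw0
The negation has an open branch (countermodel exists).

Invalid (countermodel exists)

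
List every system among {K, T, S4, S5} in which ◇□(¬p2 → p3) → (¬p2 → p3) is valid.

S5-tableau for the negation ¬(◇□(¬p2 → p3) → (¬p2 → p3)):
1. ¬(◇□(¬p2 → p3) → (¬p2 → p3)), 0
2. ◇□(¬p2 → p3), 0
3. ¬(¬p2 → p3), 0
4. ¬p2, 0
5. ¬p3, 0
6. □(¬p2 → p3), 1
7. ¬p2 → p3, 0
8. ¬p2 → p3, 1
9. p3, 0
Accessibility: 0R0, 0R1, 1R0, 1R1
Branch closes: p3 and ¬p3 both at 0.
Every branch closes (one shown): valid in S5.
S4-tableau for the negation ¬(◇□(¬p2 → p3) → (¬p2 → p3)):
1. ¬(◇□(¬p2 → p3) → (¬p2 → p3)), 0
2. ◇□(¬p2 → p3), 0
3. ¬(¬p2 → p3), 0
4. ¬p2, 0
5. ¬p3, 0
6. □(¬p2 → p3), 1
7. ¬p2 → p3, 1
8. p3, 1
Accessibility: 0R0, 0R1, 1R1
Complete open branch: countermodel on an S4-frame, so not valid in S4, nor in K, T (the same frame is also a K-frame and a T-frame).

S5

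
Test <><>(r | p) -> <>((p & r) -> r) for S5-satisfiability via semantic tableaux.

Satisfiable (open branch found)

1. <><>(r | p) -> <>((p & r) -> r), 0
2. <>((p & r) -> r), 0
3. (p & r) -> r, 1
4. r, 1
Accessibility: 0R0, 0R1, 1R0, 1R1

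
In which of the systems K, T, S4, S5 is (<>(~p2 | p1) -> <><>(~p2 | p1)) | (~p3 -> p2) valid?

T-tableau for the negation ~((<>(~p2 | p1) -> <><>(~p2 | p1)) | (~p3 -> p2)):
1. ~((<>(~p2 | p1) -> <><>(~p2 | p1)) | (~p3 -> p2)), 0
2. ~(<>(~p2 | p1) -> <><>(~p2 | p1)), 0
3. ~(~p3 -> p2), 0
4. <>(~p2 | p1), 0
5. ~<><>(~p2 | p1), 0
6. ~p3, 0
7. ~p2, 0
8. ~<>(~p2 | p1), 0
9. ~(~p2 | p1), 0
10. p2, 0
11. ~p1, 0
Accessibility: 0R0
Branch closes: p2 and ~p2 both at 0.
Every branch closes (one shown): valid in T, hence also in S4, S5 (every theorem of T is a theorem of S4 and S5).
K-tableau for the negation ~((<>(~p2 | p1) -> <><>(~p2 | p1)) | (~p3 -> p2)):
1. ~((<>(~p2 | p1) -> <><>(~p2 | p1)) | (~p3 -> p2)), 0
2. ~(<>(~p2 | p1) -> <><>(~p2 | p1)), 0
3. ~(~p3 -> p2), 0
4. <>(~p2 | p1), 0
5. ~<><>(~p2 | p1), 0
6. ~p3, 0
7. ~p2, 0
8. ~p2 | p1, 1
9. ~<>(~p2 | p1), 1
10. p1, 1
Accessibility: 0R1
Complete open branch: countermodel on a K-frame, so not valid in K.

T, S4, S5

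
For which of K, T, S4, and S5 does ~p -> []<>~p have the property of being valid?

S5

S4-tableau for the negation ~(~p -> []<>~p):
1. ~(~p -> []<>~p), u
2. ~p, u
3. ~[]<>~p, u
4. ~<>~p, v
5. p, v
Accessibility: uRu, uRv, vRv
Complete open branch: countermodel on an S4-frame, so not valid in S4, nor in K, T (the same frame is also a K-frame and a T-frame).
S5-tableau for the negation ~(~p -> []<>~p):
1. ~(~p -> []<>~p), u
2. ~p, u
3. ~[]<>~p, u
4. ~<>~p, v
5. p, u
Accessibility: uRu, uRv, vRu, vRv
Branch closes: p and ~p both at u.
Every branch closes (one shown): valid in S5.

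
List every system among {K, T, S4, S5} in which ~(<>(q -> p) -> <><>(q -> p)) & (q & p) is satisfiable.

T-tableau for the formula:
1. ~(<>(q -> p) -> <><>(q -> p)) & (q & p), u
2. ~(<>(q -> p) -> <><>(q -> p)), u
3. q & p, u
4. <>(q -> p), u
5. ~<><>(q -> p), u
6. q, u
7. p, u
8. ~<>(q -> p), u
9. ~(q -> p), u
10. ~p, u
Accessibility: uRu
Branch closes: p and ~p both at u.
Every branch closes (one shown): unsatisfiable in T, hence also in S4, S5 (every S4/S5-frame is a T-frame).
K-tableau for the formula:
1. ~(<>(q -> p) -> <><>(q -> p)) & (q & p), u
2. ~(<>(q -> p) -> <><>(q -> p)), u
3. q & p, u
4. <>(q -> p), u
5. ~<><>(q -> p), u
6. q, u
7. p, u
8. q -> p, v
9. ~<>(q -> p), v
10. p, v
Accessibility: uRv
Complete open branch: satisfiable in K.

K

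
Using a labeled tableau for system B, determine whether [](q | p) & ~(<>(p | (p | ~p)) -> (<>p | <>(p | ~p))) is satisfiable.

1. [](q | p) & ~(<>(p | (p | ~p)) -> (<>p | <>(p | ~p))), u
2. [](q | p), u
3. ~(<>(p | (p | ~p)) -> (<>p | <>(p | ~p))), u
4. <>(p | (p | ~p)), u
5. ~(<>p | <>(p | ~p)), u
6. ~<>p, u
7. ~<>(p | ~p), u
8. q | p, u
9. ~p, u
10. ~(p | ~p), u
11. p, u
Accessibility: uRu
Branch closes: p and ~p both at u.
Every branch closes; the branch above is one of them.

Unsatisfiable (every branch closes)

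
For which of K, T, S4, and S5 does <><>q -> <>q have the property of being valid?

T-tableau for the negation ~(<><>q -> <>q):
1. ~(<><>q -> <>q), u
2. <><>q, u
3. ~<>q, u
4. ~q, u
5. <>q, v
6. ~q, v
7. q, w
Accessibility: uRu, uRv, vRv, vRw, wRw
Complete open branch: countermodel on a T-frame, so not valid in T, nor in K (the same frame is also a K-frame).
S4-tableau for the negation ~(<><>q -> <>q):
1. ~(<><>q -> <>q), u
2. <><>q, u
3. ~<>q, u
4. ~q, u
5. <>q, v
6. ~q, v
7. q, w
8. ~q, w
Accessibility: uRu, uRv, uRw, vRv, vRw, wRw
Branch closes: q and ~q both at w.
Every branch closes (one shown): valid in S4, hence also in S5 (every theorem of S4 is a theorem of S5).

S4, S5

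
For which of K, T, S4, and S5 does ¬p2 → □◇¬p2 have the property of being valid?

S5

S4-tableau for the negation ¬(¬p2 → □◇¬p2):
1. ¬(¬p2 → □◇¬p2), w0
2. ¬p2, w0   [¬→-rule on 1]
3. ¬□◇¬p2, w0   [¬→-rule on 1]
4. ¬◇¬p2, w1   [¬□-rule on 3: fresh world w1, w0Rw1]
5. p2, w1   [¬◇-rule on 4 via w1Rw1]
Accessibility: w0Rw0, w0Rw1, w1Rw1
Complete open branch: countermodel on an S4-frame, so not valid in S4, nor in K, T (the same frame is also a K-frame and a T-frame).
S5-tableau for the negation ¬(¬p2 → □◇¬p2):
1. ¬(¬p2 → □◇¬p2), w0
2. ¬p2, w0   [¬→-rule on 1]
3. ¬□◇¬p2, w0   [¬→-rule on 1]
4. ¬◇¬p2, w1   [¬□-rule on 3: fresh world w1, w0Rw1]
5. p2, w0   [¬◇-rule on 4 via w1Rw0]
Accessibility: w0Rw0, w0Rw1, w1Rw0, w1Rw1
Branch closes: p2 and ¬p2 both at w0.
Every branch closes (one shown): valid in S5.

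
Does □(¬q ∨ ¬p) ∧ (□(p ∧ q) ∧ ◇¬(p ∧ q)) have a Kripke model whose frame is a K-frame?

1. □(¬q ∨ ¬p) ∧ (□(p ∧ q) ∧ ◇¬(p ∧ q)), w0
2. □(¬q ∨ ¬p), w0
3. □(p ∧ q) ∧ ◇¬(p ∧ q), w0
4. □(p ∧ q), w0
5. ◇¬(p ∧ q), w0
6. ¬(p ∧ q), w1
7. ¬q ∨ ¬p, w1
8. p ∧ q, w1
9. p, w1
10. q, w1
11. ¬q, w1
Accessibility: w0Rw1
Branch closes: q and ¬q both at w1.
Every branch closes; the branch above is one of them.

Unsatisfiable (every branch closes)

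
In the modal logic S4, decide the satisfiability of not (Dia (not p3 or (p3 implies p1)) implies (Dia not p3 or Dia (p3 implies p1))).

1. not (Dia (not p3 or (p3 implies p1)) implies (Dia not p3 or Dia (p3 implies p1))), u
2. Dia (not p3 or (p3 implies p1)), u   [neg-implies-rule on 1]
3. not (Dia not p3 or Dia (p3 implies p1)), u   [neg-implies-rule on 1]
4. not Dia not p3, u   [neg-or-rule on 3]
5. not Dia (p3 implies p1), u   [neg-or-rule on 3]
6. p3, u   [neg-Dia-rule on 4 via uRu]
7. not (p3 implies p1), u   [neg-Dia-rule on 5 via uRu]
8. not p1, u   [neg-implies-rule on 7]
9. not p3 or (p3 implies p1), v   [Dia-rule on 2: fresh world v, uRv]
10. p3, v   [neg-Dia-rule on 4 via uRv]
11. not (p3 implies p1), v   [neg-Dia-rule on 5 via uRv]
12. not p1, v   [neg-implies-rule on 11]
13. p3 implies p1, v   [or-rule on 9 (branches; this branch)]
14. p1, v   [implies-rule on 13 (branches; this branch)]
Accessibility: uRu, uRv, vRv
Branch closes: p1 and not p1 both at v.
Every branch closes; the branch above is one of them.

Unsatisfiable (every branch closes)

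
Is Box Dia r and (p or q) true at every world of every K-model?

Tableau for the negation not (Box Dia r and (p or q)):
1. not (Box Dia r and (p or q)), w0
2. not (p or q), w0
3. not p, w0
4. not q, w0
The negation has an open branch (countermodel exists).

Not valid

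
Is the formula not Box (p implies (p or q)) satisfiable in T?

Unsatisfiable (every branch closes)

1. not Box (p implies (p or q)), 0
2. not (p implies (p or q)), 1
3. p, 1
4. not (p or q), 1
5. not p, 1
6. not q, 1
Accessibility: 0R0, 0R1, 1R1
Branch closes: p and not p both at 1.
All branches of the tableau close; one closing branch shown above.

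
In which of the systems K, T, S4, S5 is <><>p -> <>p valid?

S4-tableau for the negation ~(<><>p -> <>p):
1. ~(<><>p -> <>p), 0
2. <><>p, 0
3. ~<>p, 0
4. ~p, 0
5. <>p, 1
6. ~p, 1
7. p, 2
8. ~p, 2
Accessibility: 0R0, 0R1, 0R2, 1R1, 1R2, 2R2
Branch closes: p and ~p both at 2.
Every branch closes (one shown): valid in S4, hence also in S5 (every theorem of S4 is a theorem of S5).
T-tableau for the negation ~(<><>p -> <>p):
1. ~(<><>p -> <>p), 0
2. <><>p, 0
3. ~<>p, 0
4. ~p, 0
5. <>p, 1
6. ~p, 1
7. p, 2
Accessibility: 0R0, 0R1, 1R1, 1R2, 2R2
Complete open branch: countermodel on a T-frame, so not valid in T, nor in K (the same frame is also a K-frame).

S4, S5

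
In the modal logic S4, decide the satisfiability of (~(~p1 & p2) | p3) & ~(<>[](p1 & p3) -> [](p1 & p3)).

Satisfiable

1. (~(~p1 & p2) | p3) & ~(<>[](p1 & p3) -> [](p1 & p3)), w0
2. ~(~p1 & p2) | p3, w0
3. ~(<>[](p1 & p3) -> [](p1 & p3)), w0
4. <>[](p1 & p3), w0
5. ~[](p1 & p3), w0
6. p3, w0
7. [](p1 & p3), w1
8. p1 & p3, w1
9. p1, w1
10. p3, w1
11. ~(p1 & p3), w2
12. ~p3, w2
Accessibility: w0Rw0, w0Rw1, w0Rw2, w1Rw1, w2Rw2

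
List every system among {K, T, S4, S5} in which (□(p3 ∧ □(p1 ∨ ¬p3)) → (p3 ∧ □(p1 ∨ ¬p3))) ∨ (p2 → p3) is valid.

T, S4, S5

K-tableau for the negation ¬((□(p3 ∧ □(p1 ∨ ¬p3)) → (p3 ∧ □(p1 ∨ ¬p3))) ∨ (p2 → p3)):
1. ¬((□(p3 ∧ □(p1 ∨ ¬p3)) → (p3 ∧ □(p1 ∨ ¬p3))) ∨ (p2 → p3)), u
2. ¬(□(p3 ∧ □(p1 ∨ ¬p3)) → (p3 ∧ □(p1 ∨ ¬p3))), u
3. ¬(p2 → p3), u
4. □(p3 ∧ □(p1 ∨ ¬p3)), u
5. ¬(p3 ∧ □(p1 ∨ ¬p3)), u
6. p2, u
7. ¬p3, u
8. ¬□(p1 ∨ ¬p3), u
9. ¬(p1 ∨ ¬p3), v
10. ¬p1, v
11. p3, v
12. p3 ∧ □(p1 ∨ ¬p3), v
13. □(p1 ∨ ¬p3), v
Accessibility: uRv
Complete open branch: countermodel on a K-frame, so not valid in K.
T-tableau for the negation ¬((□(p3 ∧ □(p1 ∨ ¬p3)) → (p3 ∧ □(p1 ∨ ¬p3))) ∨ (p2 → p3)):
1. ¬((□(p3 ∧ □(p1 ∨ ¬p3)) → (p3 ∧ □(p1 ∨ ¬p3))) ∨ (p2 → p3)), u
2. ¬(□(p3 ∧ □(p1 ∨ ¬p3)) → (p3 ∧ □(p1 ∨ ¬p3))), u
3. ¬(p2 → p3), u
4. □(p3 ∧ □(p1 ∨ ¬p3)), u
5. ¬(p3 ∧ □(p1 ∨ ¬p3)), u
6. p2, u
7. ¬p3, u
8. p3 ∧ □(p1 ∨ ¬p3), u
9. p3, u
10. □(p1 ∨ ¬p3), u
Accessibility: uRu
Branch closes: p3 and ¬p3 both at u.
Every branch closes (one shown): valid in T, hence also in S4, S5 (every theorem of T is a theorem of S4 and S5).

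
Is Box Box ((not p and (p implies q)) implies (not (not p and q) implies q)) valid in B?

No, not valid

Tableau for the negation not Box Box ((not p and (p implies q)) implies (not (not p and q) implies q)):
1. not Box Box ((not p and (p implies q)) implies (not (not p and q) implies q)), w0
2. not Box ((not p and (p implies q)) implies (not (not p and q) implies q)), w1
3. not ((not p and (p implies q)) implies (not (not p and q) implies q)), w2
4. not p and (p implies q), w2
5. not (not (not p and q) implies q), w2
6. not p, w2
7. p implies q, w2
8. not (not p and q), w2
9. not q, w2
Accessibility: w0Rw0, w0Rw1, w1Rw0, w1Rw1, w1Rw2, w2Rw1, w2Rw2
The negation has an open branch (countermodel exists).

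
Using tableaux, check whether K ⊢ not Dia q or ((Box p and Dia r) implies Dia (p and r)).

Tableau for the negation not (not Dia q or ((Box p and Dia r) implies Dia (p and r))):
1. not (not Dia q or ((Box p and Dia r) implies Dia (p and r))), w0
2. Dia q, w0
3. not ((Box p and Dia r) implies Dia (p and r)), w0
4. Box p and Dia r, w0
5. not Dia (p and r), w0
6. Box p, w0
7. Dia r, w0
8. q, w1
9. not (p and r), w1
10. p, w1
11. not r, w1
12. r, w2
13. not (p and r), w2
14. p, w2
15. not r, w2
Accessibility: w0Rw1, w0Rw2
Branch closes: r and not r both at w2.
Every branch of the negation's tableau closes; the branch above is one of them.

Valid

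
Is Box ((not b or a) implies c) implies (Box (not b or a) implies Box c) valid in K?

Valid

Tableau for the negation not (Box ((not b or a) implies c) implies (Box (not b or a) implies Box c)):
1. not (Box ((not b or a) implies c) implies (Box (not b or a) implies Box c)), u
2. Box ((not b or a) implies c), u
3. not (Box (not b or a) implies Box c), u
4. Box (not b or a), u
5. not Box c, u
6. not c, v
7. (not b or a) implies c, v
8. not b or a, v
9. not (not b or a), v
10. b, v
11. not a, v
12. a, v
Accessibility: uRv
Branch closes: a and not a both at v.
Every branch of the negation's tableau closes; the branch above is one of them.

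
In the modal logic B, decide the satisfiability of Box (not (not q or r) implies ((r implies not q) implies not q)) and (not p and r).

1. Box (not (not q or r) implies ((r implies not q) implies not q)) and (not p and r), u
2. Box (not (not q or r) implies ((r implies not q) implies not q)), u   [and-rule on 1]
3. not p and r, u   [and-rule on 1]
4. not p, u   [and-rule on 3]
5. r, u   [and-rule on 3]
6. not (not q or r) implies ((r implies not q) implies not q), u   [Box-rule on 2 via uRu]
7. (r implies not q) implies not q, u   [implies-rule on 6 (branches; this branch)]
8. not q, u   [implies-rule on 7 (branches; this branch)]
Accessibility: uRu

Yes, satisfiable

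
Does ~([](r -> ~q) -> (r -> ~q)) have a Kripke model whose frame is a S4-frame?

1. ~([](r -> ~q) -> (r -> ~q)), u
2. [](r -> ~q), u   [~->-rule on 1]
3. ~(r -> ~q), u   [~->-rule on 1]
4. r, u   [~->-rule on 3]
5. q, u   [~->-rule on 3]
6. r -> ~q, u   [[]-rule on 2 via uRu]
7. ~q, u   [->-rule on 6 (branches; this branch)]
Accessibility: uRu
Branch closes: q and ~q both at u.
All branches of the tableau close; one closing branch shown above.

Unsatisfiable (every branch closes)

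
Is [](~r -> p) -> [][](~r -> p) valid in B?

Invalid (countermodel exists)

Tableau for the negation ~([](~r -> p) -> [][](~r -> p)):
1. ~([](~r -> p) -> [][](~r -> p)), u
2. [](~r -> p), u
3. ~[][](~r -> p), u
4. ~r -> p, u
5. p, u
6. ~[](~r -> p), v
7. ~r -> p, v
8. p, v
9. ~(~r -> p), w
10. ~r, w
11. ~p, w
Accessibility: uRu, uRv, vRu, vRv, vRw, wRv, wRw
The negation has an open branch (countermodel exists).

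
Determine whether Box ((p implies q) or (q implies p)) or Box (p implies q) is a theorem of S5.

Tableau for the negation not (Box ((p implies q) or (q implies p)) or Box (p implies q)):
1. not (Box ((p implies q) or (q implies p)) or Box (p implies q)), u
2. not Box ((p implies q) or (q implies p)), u
3. not Box (p implies q), u
4. not ((p implies q) or (q implies p)), v
5. not (p implies q), v
6. not (q implies p), v
7. p, v
8. not q, v
9. q, v
10. not p, v
Accessibility: uRu, uRv, vRu, vRv
Branch closes: q and not q both at v.
Every branch of the negation's tableau closes; the branch above is one of them.

Valid in S5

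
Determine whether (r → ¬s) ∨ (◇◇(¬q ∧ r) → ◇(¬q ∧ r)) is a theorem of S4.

Valid

Tableau for the negation ¬((r → ¬s) ∨ (◇◇(¬q ∧ r) → ◇(¬q ∧ r))):
1. ¬((r → ¬s) ∨ (◇◇(¬q ∧ r) → ◇(¬q ∧ r))), u
2. ¬(r → ¬s), u   [¬∨-rule on 1]
3. ¬(◇◇(¬q ∧ r) → ◇(¬q ∧ r)), u   [¬∨-rule on 1]
4. r, u   [¬→-rule on 2]
5. s, u   [¬→-rule on 2]
6. ◇◇(¬q ∧ r), u   [¬→-rule on 3]
7. ¬◇(¬q ∧ r), u   [¬→-rule on 3]
8. ¬(¬q ∧ r), u   [¬◇-rule on 7 via uRu]
9. q, u   [¬∧-rule on 8 (branches; this branch)]
10. ◇(¬q ∧ r), v   [◇-rule on 6: fresh world v, uRv]
11. ¬(¬q ∧ r), v   [¬◇-rule on 7 via uRv]
12. ¬r, v   [¬∧-rule on 11 (branches; this branch)]
13. ¬q ∧ r, w   [◇-rule on 10: fresh world w, vRw]
14. ¬q, w   [∧-rule on 13]
15. r, w   [∧-rule on 13]
16. ¬(¬q ∧ r), w   [¬◇-rule on 7 via uRw]
17. ¬r, w   [¬∧-rule on 16 (branches; this branch)]
Accessibility: uRu, uRv, uRw, vRv, vRw, wRw
Branch closes: r and ¬r both at w.
All branches of the negation close; one closing branch shown above.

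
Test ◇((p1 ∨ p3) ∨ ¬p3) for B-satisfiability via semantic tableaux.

1. ◇((p1 ∨ p3) ∨ ¬p3), 0
2. (p1 ∨ p3) ∨ ¬p3, 1
3. ¬p3, 1
Accessibility: 0R0, 0R1, 1R0, 1R1

Satisfiable (open branch found)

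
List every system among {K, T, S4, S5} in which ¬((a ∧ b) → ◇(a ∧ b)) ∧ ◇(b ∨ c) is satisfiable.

K

K-tableau for the formula:
1. ¬((a ∧ b) → ◇(a ∧ b)) ∧ ◇(b ∨ c), w0
2. ¬((a ∧ b) → ◇(a ∧ b)), w0
3. ◇(b ∨ c), w0
4. a ∧ b, w0
5. ¬◇(a ∧ b), w0
6. a, w0
7. b, w0
8. b ∨ c, w1
9. ¬(a ∧ b), w1
10. c, w1
11. ¬b, w1
Accessibility: w0Rw1
Complete open branch: satisfiable in K.
T-tableau for the formula:
1. ¬((a ∧ b) → ◇(a ∧ b)) ∧ ◇(b ∨ c), w0
2. ¬((a ∧ b) → ◇(a ∧ b)), w0
3. ◇(b ∨ c), w0
4. a ∧ b, w0
5. ¬◇(a ∧ b), w0
6. a, w0
7. b, w0
8. ¬(a ∧ b), w0
9. ¬b, w0
Accessibility: w0Rw0
Branch closes: b and ¬b both at w0.
Every branch closes (one shown): unsatisfiable in T, hence also in S4, S5 (every S4/S5-frame is a T-frame).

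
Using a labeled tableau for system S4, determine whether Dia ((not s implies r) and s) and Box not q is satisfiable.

1. Dia ((not s implies r) and s) and Box not q, 0
2. Dia ((not s implies r) and s), 0
3. Box not q, 0
4. not q, 0
5. (not s implies r) and s, 1
6. not s implies r, 1
7. s, 1
8. not q, 1
9. r, 1
Accessibility: 0R0, 0R1, 1R1

Satisfiable (open branch found)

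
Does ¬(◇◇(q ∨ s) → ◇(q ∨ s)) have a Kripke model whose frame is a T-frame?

1. ¬(◇◇(q ∨ s) → ◇(q ∨ s)), 0
2. ◇◇(q ∨ s), 0
3. ¬◇(q ∨ s), 0
4. ¬(q ∨ s), 0
5. ¬q, 0
6. ¬s, 0
7. ◇(q ∨ s), 1
8. ¬(q ∨ s), 1
9. ¬q, 1
10. ¬s, 1
11. q ∨ s, 2
12. s, 2
Accessibility: 0R0, 0R1, 1R1, 1R2, 2R2

Satisfiable (open branch found)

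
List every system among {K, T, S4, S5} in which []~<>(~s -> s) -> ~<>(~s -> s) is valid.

T, S4, S5

T-tableau for the negation ~([]~<>(~s -> s) -> ~<>(~s -> s)):
1. ~([]~<>(~s -> s) -> ~<>(~s -> s)), w0
2. []~<>(~s -> s), w0
3. <>(~s -> s), w0
4. ~<>(~s -> s), w0
5. ~(~s -> s), w0
6. ~s, w0
7. ~s -> s, w1
8. ~<>(~s -> s), w1
9. ~(~s -> s), w1
10. ~s, w1
11. s, w1
Accessibility: w0Rw0, w0Rw1, w1Rw1
Branch closes: s and ~s both at w1.
Every branch closes (one shown): valid in T, hence also in S4, S5 (every theorem of T is a theorem of S4 and S5).
K-tableau for the negation ~([]~<>(~s -> s) -> ~<>(~s -> s)):
1. ~([]~<>(~s -> s) -> ~<>(~s -> s)), w0
2. []~<>(~s -> s), w0
3. <>(~s -> s), w0
4. ~s -> s, w1
5. ~<>(~s -> s), w1
6. s, w1
Accessibility: w0Rw1
Complete open branch: countermodel on a K-frame, so not valid in K.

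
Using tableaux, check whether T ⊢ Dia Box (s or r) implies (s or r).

Not valid

Tableau for the negation not (Dia Box (s or r) implies (s or r)):
1. not (Dia Box (s or r) implies (s or r)), w0
2. Dia Box (s or r), w0
3. not (s or r), w0
4. not s, w0
5. not r, w0
6. Box (s or r), w1
7. s or r, w1
8. r, w1
Accessibility: w0Rw0, w0Rw1, w1Rw1
The negation has an open branch (countermodel exists).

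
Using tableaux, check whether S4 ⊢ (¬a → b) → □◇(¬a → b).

No, not valid

Tableau for the negation ¬((¬a → b) → □◇(¬a → b)):
1. ¬((¬a → b) → □◇(¬a → b)), u
2. ¬a → b, u
3. ¬□◇(¬a → b), u
4. b, u
5. ¬◇(¬a → b), v
6. ¬(¬a → b), v
7. ¬a, v
8. ¬b, v
Accessibility: uRu, uRv, vRv
The negation has an open branch (countermodel exists).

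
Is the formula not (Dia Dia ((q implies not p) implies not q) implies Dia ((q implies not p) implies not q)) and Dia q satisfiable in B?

Satisfiable

1. not (Dia Dia ((q implies not p) implies not q) implies Dia ((q implies not p) implies not q)) and Dia q, 0
2. not (Dia Dia ((q implies not p) implies not q) implies Dia ((q implies not p) implies not q)), 0
3. Dia q, 0
4. Dia Dia ((q implies not p) implies not q), 0
5. not Dia ((q implies not p) implies not q), 0
6. not ((q implies not p) implies not q), 0
7. q implies not p, 0
8. q, 0
9. not p, 0
10. q, 1
11. not ((q implies not p) implies not q), 1
12. q implies not p, 1
13. not p, 1
14. Dia ((q implies not p) implies not q), 2
15. not ((q implies not p) implies not q), 2
16. q implies not p, 2
17. q, 2
18. not p, 2
19. (q implies not p) implies not q, 3
20. not q, 3
Accessibility: 0R0, 0R1, 0R2, 1R0, 1R1, 2R0, 2R2, 2R3, 3R2, 3R3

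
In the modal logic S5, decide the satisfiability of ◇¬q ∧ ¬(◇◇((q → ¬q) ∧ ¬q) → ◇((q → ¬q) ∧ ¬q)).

1. ◇¬q ∧ ¬(◇◇((q → ¬q) ∧ ¬q) → ◇((q → ¬q) ∧ ¬q)), w0
2. ◇¬q, w0
3. ¬(◇◇((q → ¬q) ∧ ¬q) → ◇((q → ¬q) ∧ ¬q)), w0
4. ◇◇((q → ¬q) ∧ ¬q), w0
5. ¬◇((q → ¬q) ∧ ¬q), w0
6. ¬((q → ¬q) ∧ ¬q), w0
7. ¬(q → ¬q), w0
8. q, w0
9. ¬q, w1
10. ¬((q → ¬q) ∧ ¬q), w1
11. ¬(q → ¬q), w1
12. q, w1
Accessibility: w0Rw0, w0Rw1, w1Rw0, w1Rw1
Branch closes: q and ¬q both at w1.
All branches of the tableau close; one closing branch shown above.

Unsatisfiable (every branch closes)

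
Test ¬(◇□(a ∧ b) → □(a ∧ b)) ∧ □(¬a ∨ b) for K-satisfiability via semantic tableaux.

Yes, satisfiable

1. ¬(◇□(a ∧ b) → □(a ∧ b)) ∧ □(¬a ∨ b), 0
2. ¬(◇□(a ∧ b) → □(a ∧ b)), 0
3. □(¬a ∨ b), 0
4. ◇□(a ∧ b), 0
5. ¬□(a ∧ b), 0
6. □(a ∧ b), 1
7. ¬a ∨ b, 1
8. b, 1
9. ¬(a ∧ b), 2
10. ¬a ∨ b, 2
11. ¬b, 2
12. ¬a, 2
Accessibility: 0R1, 0R2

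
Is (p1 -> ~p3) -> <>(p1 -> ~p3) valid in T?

Tableau for the negation ~((p1 -> ~p3) -> <>(p1 -> ~p3)):
1. ~((p1 -> ~p3) -> <>(p1 -> ~p3)), w0
2. p1 -> ~p3, w0
3. ~<>(p1 -> ~p3), w0
4. ~(p1 -> ~p3), w0
5. p1, w0
6. p3, w0
7. ~p3, w0
Accessibility: w0Rw0
Branch closes: p3 and ~p3 both at w0.
All branches of the negation close; one closing branch shown above.

Valid in T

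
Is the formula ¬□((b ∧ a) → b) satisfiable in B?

No, unsatisfiable

1. ¬□((b ∧ a) → b), u
2. ¬((b ∧ a) → b), v
3. b ∧ a, v
4. ¬b, v
5. b, v
6. a, v
Accessibility: uRu, uRv, vRu, vRv
Branch closes: b and ¬b both at v.
All branches of the tableau close; one closing branch shown above.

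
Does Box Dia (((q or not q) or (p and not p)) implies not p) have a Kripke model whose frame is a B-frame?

1. Box Dia (((q or not q) or (p and not p)) implies not p), w0
2. Dia (((q or not q) or (p and not p)) implies not p), w0   [Box-rule on 1 via w0Rw0]
3. ((q or not q) or (p and not p)) implies not p, w1   [Dia-rule on 2: fresh world w1, w0Rw1]
4. Dia (((q or not q) or (p and not p)) implies not p), w1   [Box-rule on 1 via w0Rw1]
5. not p, w1   [implies-rule on 3 (branches; this branch)]
6. ((q or not q) or (p and not p)) implies not p, w2   [Dia-rule on 4: fresh world w2, w1Rw2]
7. not p, w2   [implies-rule on 6 (branches; this branch)]
Accessibility: w0Rw0, w0Rw1, w1Rw0, w1Rw1, w1Rw2, w2Rw1, w2Rw2

Satisfiable (open branch found)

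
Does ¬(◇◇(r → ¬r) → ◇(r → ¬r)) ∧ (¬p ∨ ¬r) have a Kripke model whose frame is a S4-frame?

1. ¬(◇◇(r → ¬r) → ◇(r → ¬r)) ∧ (¬p ∨ ¬r), 0
2. ¬(◇◇(r → ¬r) → ◇(r → ¬r)), 0
3. ¬p ∨ ¬r, 0
4. ◇◇(r → ¬r), 0
5. ¬◇(r → ¬r), 0
6. ¬(r → ¬r), 0
7. r, 0
8. ¬p, 0
9. ◇(r → ¬r), 1
10. ¬(r → ¬r), 1
11. r, 1
12. r → ¬r, 2
13. ¬(r → ¬r), 2
14. r, 2
15. ¬r, 2
Accessibility: 0R0, 0R1, 0R2, 1R1, 1R2, 2R2
Branch closes: r and ¬r both at 2.
All branches of the tableau close; one closing branch shown above.

Unsatisfiable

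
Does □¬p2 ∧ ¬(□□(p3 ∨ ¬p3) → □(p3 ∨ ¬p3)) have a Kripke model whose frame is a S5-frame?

Unsatisfiable (every branch closes)

1. □¬p2 ∧ ¬(□□(p3 ∨ ¬p3) → □(p3 ∨ ¬p3)), 0
2. □¬p2, 0
3. ¬(□□(p3 ∨ ¬p3) → □(p3 ∨ ¬p3)), 0
4. □□(p3 ∨ ¬p3), 0
5. ¬□(p3 ∨ ¬p3), 0
6. ¬p2, 0
7. □(p3 ∨ ¬p3), 0
8. p3 ∨ ¬p3, 0
9. ¬p3, 0
10. ¬(p3 ∨ ¬p3), 1
11. ¬p3, 1
12. p3, 1
Accessibility: 0R0, 0R1, 1R0, 1R1
Branch closes: p3 and ¬p3 both at 1.
Every branch closes; the branch above is one of them.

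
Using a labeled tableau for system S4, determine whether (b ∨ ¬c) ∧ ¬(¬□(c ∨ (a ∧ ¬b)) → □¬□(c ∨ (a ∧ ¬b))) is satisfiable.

1. (b ∨ ¬c) ∧ ¬(¬□(c ∨ (a ∧ ¬b)) → □¬□(c ∨ (a ∧ ¬b))), w0
2. b ∨ ¬c, w0
3. ¬(¬□(c ∨ (a ∧ ¬b)) → □¬□(c ∨ (a ∧ ¬b))), w0
4. ¬□(c ∨ (a ∧ ¬b)), w0
5. ¬□¬□(c ∨ (a ∧ ¬b)), w0
6. ¬c, w0
7. ¬(c ∨ (a ∧ ¬b)), w1
8. ¬c, w1
9. ¬(a ∧ ¬b), w1
10. b, w1
11. □(c ∨ (a ∧ ¬b)), w2
12. c ∨ (a ∧ ¬b), w2
13. a ∧ ¬b, w2
14. a, w2
15. ¬b, w2
Accessibility: w0Rw0, w0Rw1, w0Rw2, w1Rw1, w2Rw2

Satisfiable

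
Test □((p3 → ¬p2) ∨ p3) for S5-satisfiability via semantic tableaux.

1. □((p3 → ¬p2) ∨ p3), 0
2. (p3 → ¬p2) ∨ p3, 0
3. p3, 0
Accessibility: 0R0

Satisfiable (open branch found)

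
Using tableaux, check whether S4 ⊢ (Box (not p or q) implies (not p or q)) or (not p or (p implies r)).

Tableau for the negation not ((Box (not p or q) implies (not p or q)) or (not p or (p implies r))):
1. not ((Box (not p or q) implies (not p or q)) or (not p or (p implies r))), w0
2. not (Box (not p or q) implies (not p or q)), w0
3. not (not p or (p implies r)), w0
4. Box (not p or q), w0
5. not (not p or q), w0
6. p, w0
7. not (p implies r), w0
8. not q, w0
9. not r, w0
10. not p or q, w0
11. q, w0
Accessibility: w0Rw0
Branch closes: q and not q both at w0.
All branches of the negation close; one closing branch shown above.

Valid in S4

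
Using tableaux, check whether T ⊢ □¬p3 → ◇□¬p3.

Valid in T

Tableau for the negation ¬(□¬p3 → ◇□¬p3):
1. ¬(□¬p3 → ◇□¬p3), 0
2. □¬p3, 0
3. ¬◇□¬p3, 0
4. ¬p3, 0
5. ¬□¬p3, 0
6. p3, 1
7. ¬p3, 1
Accessibility: 0R0, 0R1, 1R1
Branch closes: p3 and ¬p3 both at 1.
Every branch of the negation's tableau closes; the branch above is one of them.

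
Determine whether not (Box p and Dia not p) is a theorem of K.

Valid

Tableau for the negation Box p and Dia not p:
1. Box p and Dia not p, 0
2. Box p, 0
3. Dia not p, 0
4. not p, 1
5. p, 1
Accessibility: 0R1
Branch closes: p and not p both at 1.
All branches of the negation close; one closing branch shown above.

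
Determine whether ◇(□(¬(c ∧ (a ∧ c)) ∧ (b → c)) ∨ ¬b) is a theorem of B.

Invalid (countermodel exists)

Tableau for the negation ¬◇(□(¬(c ∧ (a ∧ c)) ∧ (b → c)) ∨ ¬b):
1. ¬◇(□(¬(c ∧ (a ∧ c)) ∧ (b → c)) ∨ ¬b), w0
2. ¬(□(¬(c ∧ (a ∧ c)) ∧ (b → c)) ∨ ¬b), w0
3. ¬□(¬(c ∧ (a ∧ c)) ∧ (b → c)), w0
4. b, w0
5. ¬(¬(c ∧ (a ∧ c)) ∧ (b → c)), w1
6. ¬(□(¬(c ∧ (a ∧ c)) ∧ (b → c)) ∨ ¬b), w1
7. ¬□(¬(c ∧ (a ∧ c)) ∧ (b → c)), w1
8. b, w1
9. ¬(b → c), w1
10. ¬c, w1
11. ¬(¬(c ∧ (a ∧ c)) ∧ (b → c)), w2
12. ¬(b → c), w2
13. b, w2
14. ¬c, w2
Accessibility: w0Rw0, w0Rw1, w1Rw0, w1Rw1, w1Rw2, w2Rw1, w2Rw2
The negation has an open branch (countermodel exists).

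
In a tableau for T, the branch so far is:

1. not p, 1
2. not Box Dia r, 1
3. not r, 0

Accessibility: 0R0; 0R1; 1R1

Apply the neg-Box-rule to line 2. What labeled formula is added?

a fresh world 2 with 1R2, and not Dia r at 2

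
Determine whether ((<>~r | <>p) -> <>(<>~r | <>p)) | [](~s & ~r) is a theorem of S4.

Yes, valid

Tableau for the negation ~(((<>~r | <>p) -> <>(<>~r | <>p)) | [](~s & ~r)):
1. ~(((<>~r | <>p) -> <>(<>~r | <>p)) | [](~s & ~r)), 0
2. ~((<>~r | <>p) -> <>(<>~r | <>p)), 0   [~|-rule on 1]
3. ~[](~s & ~r), 0   [~|-rule on 1]
4. <>~r | <>p, 0   [~->-rule on 2]
5. ~<>(<>~r | <>p), 0   [~->-rule on 2]
6. ~(<>~r | <>p), 0   [~<>-rule on 5 via 0R0]
7. ~<>~r, 0   [~|-rule on 6]
8. ~<>p, 0   [~|-rule on 6]
9. r, 0   [~<>-rule on 7 via 0R0]
10. ~p, 0   [~<>-rule on 8 via 0R0]
11. <>p, 0   [|-rule on 4 (branches; this branch)]
12. ~(~s & ~r), 1   [~[]-rule on 3: fresh world 1, 0R1]
13. ~(<>~r | <>p), 1   [~<>-rule on 5 via 0R1]
14. ~<>~r, 1   [~|-rule on 13]
15. ~<>p, 1   [~|-rule on 13]
16. r, 1   [~<>-rule on 7 via 0R1]
17. ~p, 1   [~<>-rule on 8 via 0R1]
18. p, 2   [<>-rule on 11: fresh world 2, 0R2]
19. ~(<>~r | <>p), 2   [~<>-rule on 5 via 0R2]
20. ~<>~r, 2   [~|-rule on 19]
21. ~<>p, 2   [~|-rule on 19]
22. r, 2   [~<>-rule on 7 via 0R2]
23. ~p, 2   [~<>-rule on 8 via 0R2]
Accessibility: 0R0, 0R1, 0R2, 1R1, 2R2
Branch closes: p and ~p both at 2.
Every branch of the negation's tableau closes; the branch above is one of them.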